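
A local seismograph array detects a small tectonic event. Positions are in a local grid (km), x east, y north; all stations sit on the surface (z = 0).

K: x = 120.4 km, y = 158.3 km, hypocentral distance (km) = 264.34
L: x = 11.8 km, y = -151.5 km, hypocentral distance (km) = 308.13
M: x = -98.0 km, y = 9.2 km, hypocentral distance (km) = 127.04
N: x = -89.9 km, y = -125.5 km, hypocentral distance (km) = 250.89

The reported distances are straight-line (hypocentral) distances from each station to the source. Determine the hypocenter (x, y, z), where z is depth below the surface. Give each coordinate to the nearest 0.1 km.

Each station gives a sphere (x−x_i)² + (y−y_i)² + z² = d_i² (stations at z=0).
Subtracting the K sphere from L and M: z² cancels, leaving linear equations in x and y:
-217.2 x − 619.6 y = -41532.02
-436.8 x − 298.2 y = 23870.06
Solving: x ≈ -131.998, y ≈ 113.302 km (keep extra digits for the depth step; rounded: -132.0, 113.3).
Then from the K sphere: z² = 264.34² − (x − 120.4)² − (y − 158.3)² with x = -131.998, y = 113.302, so z ≈ 64.390 ≈ 64.4 km.

(-132.0, 113.3, 64.4)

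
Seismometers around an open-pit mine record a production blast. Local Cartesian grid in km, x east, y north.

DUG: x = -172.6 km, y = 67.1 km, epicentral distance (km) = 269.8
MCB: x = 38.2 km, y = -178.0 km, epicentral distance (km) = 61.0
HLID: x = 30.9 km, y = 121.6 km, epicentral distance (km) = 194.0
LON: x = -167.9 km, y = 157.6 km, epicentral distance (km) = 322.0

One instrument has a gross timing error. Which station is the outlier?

Solve using three stations at a time. Using DUG, HLID, LON (subtract circle equations pairwise → linear system) gives (x, y) ≈ (59.6, -70.3).
Distances from that point to each station vs reported:
  DUG: calculated 269.8 vs reported 269.8 → residual 0.0 km
  MCB: calculated 109.8 vs reported 61.0 → residual 48.8 km
  HLID: calculated 194.0 vs reported 194.0 → residual 0.0 km
  LON: calculated 322.0 vs reported 322.0 → residual 0.0 km
DUG, HLID, LON are mutually consistent (residuals ≈ 0); MCB is off by 48.8 km.

MCB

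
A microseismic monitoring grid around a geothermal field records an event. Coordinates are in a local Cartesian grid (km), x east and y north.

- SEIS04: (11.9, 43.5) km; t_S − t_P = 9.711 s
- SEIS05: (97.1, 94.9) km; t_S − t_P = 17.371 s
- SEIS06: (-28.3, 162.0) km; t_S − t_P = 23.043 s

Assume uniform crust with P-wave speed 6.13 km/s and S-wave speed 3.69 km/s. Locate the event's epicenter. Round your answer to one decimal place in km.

Distance from S−P lag: d = Δt · v_P v_S / (v_P − v_S) = Δt · (6.13·3.69)/(6.13−3.69) ≈ 9.2704·Δt.
So d_SEIS04 = 90.02, d_SEIS05 = 161.04, d_SEIS06 = 213.62 km.
Circle about each station: (x − 11.9)² + (y − 43.5)² = 90.02²; (x − 97.1)² + (y − 94.9)² = 161.04²; (x + 28.3)² + (y − 162.0)² = 213.62².
Subtracting pairs of circle equations eliminates x²+y² and gives linear equations (the radical axes):
170.4 x + 102.8 y = -1429.72
-80.4 x + 237.0 y = -12518.87
Solving the 2×2 system: x ≈ 19.5, y ≈ -46.2 km.

19.5 km east, -46.2 km north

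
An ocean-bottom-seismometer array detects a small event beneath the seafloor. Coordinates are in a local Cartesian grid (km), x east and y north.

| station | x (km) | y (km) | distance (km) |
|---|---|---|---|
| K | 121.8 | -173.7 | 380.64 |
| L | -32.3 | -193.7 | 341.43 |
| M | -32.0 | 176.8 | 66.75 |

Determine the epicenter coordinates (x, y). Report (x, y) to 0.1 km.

Circle about each station: (x − 121.8)² + (y + 173.7)² = 380.64²; (x + 32.3)² + (y + 193.7)² = 341.43²; (x + 32.0)² + (y − 176.8)² = 66.75².
Subtracting the K equation from the L and M equations removes the quadratic terms:
-308.2 x − 40.0 y = 21868.41
-307.6 x + 701.0 y = 127706.56
Solving the 2×2 system: x ≈ -89.5, y ≈ 142.9 km.
Check against K (with the unrounded x, y): √((x − 121.8)²+(y + 173.7)²) = 380.64 ≈ 380.64 km. ✓

-89.5 km east, 142.9 km north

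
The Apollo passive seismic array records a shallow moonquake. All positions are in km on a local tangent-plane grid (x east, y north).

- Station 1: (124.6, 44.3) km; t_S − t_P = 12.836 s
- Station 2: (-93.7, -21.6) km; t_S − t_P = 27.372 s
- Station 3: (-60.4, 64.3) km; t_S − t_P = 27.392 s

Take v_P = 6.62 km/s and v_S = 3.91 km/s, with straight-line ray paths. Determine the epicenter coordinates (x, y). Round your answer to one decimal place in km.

Distance from S−P lag: d = Δt · v_P v_S / (v_P − v_S) = Δt · (6.62·3.91)/(6.62−3.91) ≈ 9.5514·Δt.
So d_Station 1 = 122.60, d_Station 2 = 261.44, d_Station 3 = 261.63 km.
Circle about each station: (x − 124.6)² + (y − 44.3)² = 122.60²; (x + 93.7)² + (y + 21.6)² = 261.44²; (x + 60.4)² + (y − 64.3)² = 261.63².
Subtracting pairs of circle equations eliminates x²+y² and gives linear equations (the radical axes):
-436.6 x − 131.8 y = -61561.51
-370.0 x + 40.0 y = -63124.50
Solving the 2×2 system: x ≈ 162.8, y ≈ -72.2 km.

162.8 km east, -72.2 km north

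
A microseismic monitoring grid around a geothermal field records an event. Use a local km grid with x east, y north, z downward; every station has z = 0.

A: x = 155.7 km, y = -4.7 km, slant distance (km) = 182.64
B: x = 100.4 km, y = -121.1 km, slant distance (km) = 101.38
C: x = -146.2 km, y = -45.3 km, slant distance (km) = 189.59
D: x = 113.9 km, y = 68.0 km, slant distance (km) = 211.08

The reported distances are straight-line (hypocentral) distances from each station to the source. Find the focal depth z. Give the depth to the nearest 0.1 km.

Each station gives a sphere (x−x_i)² + (y−y_i)² + z² = d_i² (stations at z=0).
Subtracting the A sphere from B and C: z² cancels, leaving linear equations in x and y:
-110.6 x − 232.8 y = 23560.26
-603.8 x − 81.2 y = -3425.05
Solving: x ≈ 20.599, y ≈ -110.990 km (keep extra digits for the depth step; rounded: 20.6, -111.0).
Then from the A sphere: z² = 182.64² − (x − 155.7)² − (y + 4.7)² with x = 20.599, y = -110.990, so z ≈ 61.705 ≈ 61.7 km.
Check against D (with the unrounded solution): distance 211.07 ≈ 211.08 km. ✓

61.7 km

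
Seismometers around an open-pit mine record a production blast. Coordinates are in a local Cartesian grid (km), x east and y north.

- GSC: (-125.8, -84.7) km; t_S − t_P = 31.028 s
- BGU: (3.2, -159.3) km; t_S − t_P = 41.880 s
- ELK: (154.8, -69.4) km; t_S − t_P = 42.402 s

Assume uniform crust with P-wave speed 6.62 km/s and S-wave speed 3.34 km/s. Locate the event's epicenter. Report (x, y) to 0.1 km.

Distance from S−P lag: d = Δt · v_P v_S / (v_P − v_S) = Δt · (6.62·3.34)/(6.62−3.34) ≈ 6.7411·Δt.
So d_GSC = 209.16, d_BGU = 282.32, d_ELK = 285.84 km.
Circle about each station: (x + 125.8)² + (y + 84.7)² = 209.16²; (x − 3.2)² + (y + 159.3)² = 282.32²; (x − 154.8)² + (y + 69.4)² = 285.84².
Subtracting pairs of circle equations eliminates x²+y² and gives linear equations (the radical axes):
258.0 x − 149.2 y = -33569.68
561.2 x + 30.6 y = -32176.93
Solving the 2×2 system: x ≈ -63.6, y ≈ 115.0 km.

-63.6 km east, 115.0 km north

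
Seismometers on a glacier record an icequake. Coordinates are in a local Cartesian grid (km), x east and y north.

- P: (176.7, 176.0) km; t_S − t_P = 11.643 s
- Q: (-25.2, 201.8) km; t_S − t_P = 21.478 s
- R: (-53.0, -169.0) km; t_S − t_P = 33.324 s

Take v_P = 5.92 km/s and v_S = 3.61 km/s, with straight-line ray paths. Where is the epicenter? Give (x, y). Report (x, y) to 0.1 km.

(130.7, 78.6)

Distance from S−P lag: d = Δt · v_P v_S / (v_P − v_S) = Δt · (5.92·3.61)/(5.92−3.61) ≈ 9.2516·Δt.
So d_P = 107.72, d_Q = 198.71, d_R = 308.30 km.
Circle about each station: (x − 176.7)² + (y − 176.0)² = 107.72²; (x + 25.2)² + (y − 201.8)² = 198.71²; (x + 53.0)² + (y + 169.0)² = 308.30².
Subtracting the P equation from the Q and R equations removes the quadratic terms:
-403.8 x + 51.6 y = -48722.68
-459.4 x − 690.0 y = -114274.18
Solving the 2×2 system: x ≈ 130.7, y ≈ 78.6 km.
Check against P (with the unrounded x, y): √((x − 176.7)²+(y − 176.0)²) = 107.72 ≈ 107.72 km. ✓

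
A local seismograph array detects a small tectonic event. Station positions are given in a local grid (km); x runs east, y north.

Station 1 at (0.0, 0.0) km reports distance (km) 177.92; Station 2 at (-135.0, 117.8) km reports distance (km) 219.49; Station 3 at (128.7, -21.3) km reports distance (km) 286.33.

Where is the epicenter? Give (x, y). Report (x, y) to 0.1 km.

Circle about each station: x² + y² = 177.92²; (x + 135.0)² + (y − 117.8)² = 219.49²; (x − 128.7)² + (y + 21.3)² = 286.33².
Subtracting the Station 1 equation from the Station 2 and Station 3 equations removes the quadratic terms:
-270.0 x + 235.6 y = 15581.51
257.4 x − 42.6 y = -33311.96
Solving the 2×2 system: x ≈ -146.2, y ≈ -101.4 km.

x ≈ -146.2 km, y ≈ -101.4 km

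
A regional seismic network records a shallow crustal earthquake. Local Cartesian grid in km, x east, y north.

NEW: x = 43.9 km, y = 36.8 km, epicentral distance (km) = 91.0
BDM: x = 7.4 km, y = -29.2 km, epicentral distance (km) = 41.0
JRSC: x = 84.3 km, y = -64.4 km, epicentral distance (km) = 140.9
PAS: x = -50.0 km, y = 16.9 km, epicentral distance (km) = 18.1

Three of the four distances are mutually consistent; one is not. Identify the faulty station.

Solve using three stations at a time. Using NEW, JRSC, PAS (subtract circle equations pairwise → linear system) gives (x, y) ≈ (-40.1, 1.8).
Distances from that point to each station vs reported:
  NEW: calculated 91.0 vs reported 91.0 → residual 0.0 km
  BDM: calculated 56.7 vs reported 41.0 → residual 15.7 km
  JRSC: calculated 140.9 vs reported 140.9 → residual 0.0 km
  PAS: calculated 18.1 vs reported 18.1 → residual 0.0 km
NEW, JRSC, PAS are mutually consistent (residuals ≈ 0); BDM is off by 15.7 km.

BDM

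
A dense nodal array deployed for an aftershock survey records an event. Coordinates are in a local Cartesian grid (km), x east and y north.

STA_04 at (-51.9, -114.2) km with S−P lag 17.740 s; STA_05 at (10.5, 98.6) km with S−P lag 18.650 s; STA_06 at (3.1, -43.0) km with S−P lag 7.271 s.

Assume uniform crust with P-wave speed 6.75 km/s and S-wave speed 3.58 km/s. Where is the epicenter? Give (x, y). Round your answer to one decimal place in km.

(58.0, -35.4)

Distance from S−P lag: d = Δt · v_P v_S / (v_P − v_S) = Δt · (6.75·3.58)/(6.75−3.58) ≈ 7.6230·Δt.
So d_STA_04 = 135.23, d_STA_05 = 142.17, d_STA_06 = 55.43 km.
Circle about each station: (x + 51.9)² + (y + 114.2)² = 135.23²; (x − 10.5)² + (y − 98.6)² = 142.17²; (x − 3.1)² + (y + 43.0)² = 55.43².
Subtracting pairs of circle equations eliminates x²+y² and gives linear equations (the radical axes):
124.8 x + 425.6 y = -7828.20
110.0 x + 142.4 y = 1338.03
Solving the 2×2 system: x ≈ 58.0, y ≈ -35.4 km.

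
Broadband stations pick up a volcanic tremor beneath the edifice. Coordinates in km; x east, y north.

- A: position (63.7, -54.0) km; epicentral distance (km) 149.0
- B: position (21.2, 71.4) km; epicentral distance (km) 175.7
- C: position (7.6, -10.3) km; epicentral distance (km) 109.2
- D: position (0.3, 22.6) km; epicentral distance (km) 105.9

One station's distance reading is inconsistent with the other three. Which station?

Solve using three stations at a time. Using A, B, C (subtract circle equations pairwise → linear system) gives (x, y) ≈ (-84.6, -68.9).
Distances from that point to each station vs reported:
  A: calculated 149.0 vs reported 149.0 → residual 0.0 km
  B: calculated 175.7 vs reported 175.7 → residual 0.0 km
  C: calculated 109.2 vs reported 109.2 → residual 0.0 km
  D: calculated 124.8 vs reported 105.9 → residual 18.9 km
A, B, C are mutually consistent (residuals ≈ 0); D is off by 18.9 km.

D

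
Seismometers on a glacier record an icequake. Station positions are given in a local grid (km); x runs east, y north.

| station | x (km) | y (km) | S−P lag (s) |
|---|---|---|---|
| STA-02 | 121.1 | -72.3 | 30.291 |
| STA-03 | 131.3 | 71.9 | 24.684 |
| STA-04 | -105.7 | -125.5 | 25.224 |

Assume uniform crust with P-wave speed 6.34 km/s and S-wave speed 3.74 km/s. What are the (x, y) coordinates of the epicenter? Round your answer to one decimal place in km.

(-91.5, 104.1)

Distance from S−P lag: d = Δt · v_P v_S / (v_P − v_S) = Δt · (6.34·3.74)/(6.34−3.74) ≈ 9.1198·Δt.
So d_STA-02 = 276.25, d_STA-03 = 225.11, d_STA-04 = 230.04 km.
Circle about each station: (x − 121.1)² + (y + 72.3)² = 276.25²; (x − 131.3)² + (y − 71.9)² = 225.11²; (x + 105.7)² + (y + 125.5)² = 230.04².
Subtracting the STA-02 equation from the STA-03 and STA-04 equations removes the quadratic terms:
20.4 x + 288.4 y = 28156.35
-453.6 x − 106.4 y = 30425.90
Solving the 2×2 system: x ≈ -91.5, y ≈ 104.1 km.
Check against STA-02 (with the unrounded x, y): √((x − 121.1)²+(y + 72.3)²) = 276.25 ≈ 276.25 km. ✓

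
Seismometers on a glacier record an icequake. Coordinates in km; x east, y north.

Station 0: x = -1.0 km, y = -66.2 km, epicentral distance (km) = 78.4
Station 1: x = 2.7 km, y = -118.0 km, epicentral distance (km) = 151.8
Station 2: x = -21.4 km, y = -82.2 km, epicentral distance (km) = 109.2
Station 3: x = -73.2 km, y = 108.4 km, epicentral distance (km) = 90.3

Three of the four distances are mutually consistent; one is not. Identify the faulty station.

Station 0

Solve using three stations at a time. Using Station 1, Station 2, Station 3 (subtract circle equations pairwise → linear system) gives (x, y) ≈ (-63.9, 18.5).
Distances from that point to each station vs reported:
  Station 0: calculated 105.5 vs reported 78.4 → residual 27.1 km
  Station 1: calculated 151.9 vs reported 151.8 → residual 0.1 km
  Station 2: calculated 109.3 vs reported 109.2 → residual 0.1 km
  Station 3: calculated 90.4 vs reported 90.3 → residual 0.1 km
Station 1, Station 2, Station 3 are mutually consistent (residuals ≈ 0); Station 0 is off by 27.1 km.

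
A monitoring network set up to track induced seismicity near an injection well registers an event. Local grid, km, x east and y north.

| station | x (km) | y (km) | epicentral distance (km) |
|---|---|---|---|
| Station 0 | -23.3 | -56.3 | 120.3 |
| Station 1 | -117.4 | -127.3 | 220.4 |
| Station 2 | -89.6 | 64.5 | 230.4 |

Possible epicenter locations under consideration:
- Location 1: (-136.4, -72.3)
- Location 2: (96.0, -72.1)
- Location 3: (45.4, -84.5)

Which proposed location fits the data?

For each candidate, compare |candidate − station| to the reported distance:
Location 1: residuals Station 0 6.1, Station 1 162.2, Station 2 85.8 → max 162.2 km
Location 2: residuals Station 0 0.0, Station 1 0.0, Station 2 0.0 → max 0.0 km
Location 3: residuals Station 0 46.0, Station 1 52.1, Station 2 29.3 → max 52.1 km
Only Location 2 has all residuals ≈ 0.

Location 2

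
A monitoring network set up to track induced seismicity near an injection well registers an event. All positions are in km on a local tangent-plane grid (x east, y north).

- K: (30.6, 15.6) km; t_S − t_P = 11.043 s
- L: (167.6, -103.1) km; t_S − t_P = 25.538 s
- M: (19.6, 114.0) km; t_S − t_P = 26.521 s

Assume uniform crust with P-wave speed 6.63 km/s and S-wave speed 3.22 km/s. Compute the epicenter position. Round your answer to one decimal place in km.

(16.1, -52.0)

Distance from S−P lag: d = Δt · v_P v_S / (v_P − v_S) = Δt · (6.63·3.22)/(6.63−3.22) ≈ 6.2606·Δt.
So d_K = 69.14, d_L = 159.88, d_M = 166.04 km.
Circle about each station: (x − 30.6)² + (y − 15.6)² = 69.14²; (x − 167.6)² + (y + 103.1)² = 159.88²; (x − 19.6)² + (y − 114.0)² = 166.04².
Subtracting pairs of circle equations eliminates x²+y² and gives linear equations (the radical axes):
274.0 x − 237.4 y = 16758.38
-22.0 x + 196.8 y = -10588.50
Solving the 2×2 system: x ≈ 16.1, y ≈ -52.0 km.
Check against K (with the unrounded x, y): √((x − 30.6)²+(y − 15.6)²) = 69.14 ≈ 69.14 km. ✓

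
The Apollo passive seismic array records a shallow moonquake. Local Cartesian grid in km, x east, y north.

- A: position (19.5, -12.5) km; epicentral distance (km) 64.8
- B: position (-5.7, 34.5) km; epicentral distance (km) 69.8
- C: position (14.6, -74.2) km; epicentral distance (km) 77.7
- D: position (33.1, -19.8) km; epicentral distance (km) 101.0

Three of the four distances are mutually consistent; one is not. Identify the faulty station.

Solve using three stations at a time. Using A, B, C (subtract circle equations pairwise → linear system) gives (x, y) ≈ (-44.3, -23.6).
Distances from that point to each station vs reported:
  A: calculated 64.7 vs reported 64.8 → residual 0.1 km
  B: calculated 69.7 vs reported 69.8 → residual 0.1 km
  C: calculated 77.6 vs reported 77.7 → residual 0.1 km
  D: calculated 77.4 vs reported 101.0 → residual 23.6 km
A, B, C are mutually consistent (residuals ≈ 0); D is off by 23.6 km.

D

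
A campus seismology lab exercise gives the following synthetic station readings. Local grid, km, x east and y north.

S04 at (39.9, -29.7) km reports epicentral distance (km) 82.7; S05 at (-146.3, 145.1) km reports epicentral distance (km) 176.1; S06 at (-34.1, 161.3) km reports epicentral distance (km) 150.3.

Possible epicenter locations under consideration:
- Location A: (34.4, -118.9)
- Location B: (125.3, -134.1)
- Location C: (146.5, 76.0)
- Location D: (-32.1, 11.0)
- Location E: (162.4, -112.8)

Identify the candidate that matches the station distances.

Location D

For each candidate, compare |candidate − station| to the reported distance:
Location A: residuals S04 6.7, S05 143.8, S06 138.2 → max 143.8 km
Location B: residuals S04 52.2, S05 213.4, S06 185.4 → max 213.4 km
Location C: residuals S04 67.4, S05 124.7, S06 49.4 → max 124.7 km
Location D: residuals S04 0.0, S05 0.0, S06 0.0 → max 0.0 km
Location E: residuals S04 65.3, S05 226.2, S06 187.0 → max 226.2 km
Only Location D has all residuals ≈ 0.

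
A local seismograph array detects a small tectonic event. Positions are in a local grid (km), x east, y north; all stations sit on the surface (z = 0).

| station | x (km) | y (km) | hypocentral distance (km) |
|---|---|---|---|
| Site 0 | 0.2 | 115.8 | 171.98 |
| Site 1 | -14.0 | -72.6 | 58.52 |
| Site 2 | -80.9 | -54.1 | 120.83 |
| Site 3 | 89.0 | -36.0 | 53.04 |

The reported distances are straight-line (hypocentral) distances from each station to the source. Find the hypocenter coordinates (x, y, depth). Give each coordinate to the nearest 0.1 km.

x ≈ 39.4 km, y ≈ -51.3 km, depth ≈ 10.9 km

Each station gives a sphere (x−x_i)² + (y−y_i)² + z² = d_i² (stations at z=0).
Subtracting the Site 0 sphere from Site 1 and Site 2: z² cancels, leaving linear equations in x and y:
-28.4 x − 376.8 y = 18209.61
-162.2 x − 339.8 y = 11039.17
Solving: x ≈ 39.405, y ≈ -51.297 km (keep extra digits for the depth step; rounded: 39.4, -51.3).
Then from the Site 0 sphere: z² = 171.98² − (x − 0.2)² − (y − 115.8)² with x = 39.405, y = -51.297, so z ≈ 10.894 ≈ 10.9 km.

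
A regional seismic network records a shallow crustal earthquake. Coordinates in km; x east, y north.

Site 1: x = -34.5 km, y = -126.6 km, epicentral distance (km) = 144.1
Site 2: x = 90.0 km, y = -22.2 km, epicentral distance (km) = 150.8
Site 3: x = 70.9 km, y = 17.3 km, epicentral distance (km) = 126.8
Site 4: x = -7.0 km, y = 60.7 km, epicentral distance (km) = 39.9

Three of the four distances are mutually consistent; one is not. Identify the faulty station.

Site 4

Solve using three stations at a time. Using Site 1, Site 2, Site 3 (subtract circle equations pairwise → linear system) gives (x, y) ≈ (-55.9, 15.9).
Distances from that point to each station vs reported:
  Site 1: calculated 144.1 vs reported 144.1 → residual 0.0 km
  Site 2: calculated 150.8 vs reported 150.8 → residual 0.0 km
  Site 3: calculated 126.8 vs reported 126.8 → residual 0.0 km
  Site 4: calculated 66.3 vs reported 39.9 → residual 26.4 km
Site 1, Site 2, Site 3 are mutually consistent (residuals ≈ 0); Site 4 is off by 26.4 km.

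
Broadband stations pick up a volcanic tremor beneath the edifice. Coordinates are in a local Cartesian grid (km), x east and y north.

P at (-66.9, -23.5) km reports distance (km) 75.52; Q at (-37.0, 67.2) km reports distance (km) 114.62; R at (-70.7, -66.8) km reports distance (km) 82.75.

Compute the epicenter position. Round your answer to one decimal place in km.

Circle about each station: (x + 66.9)² + (y + 23.5)² = 75.52²; (x + 37.0)² + (y − 67.2)² = 114.62²; (x + 70.7)² + (y + 66.8)² = 82.75².
Subtracting the P equation from the Q and R equations removes the quadratic terms:
59.8 x + 181.4 y = -6577.49
-7.6 x − 86.6 y = 3288.58
Solving the 2×2 system: x ≈ 7.1, y ≈ -38.6 km.

x ≈ 7.1 km, y ≈ -38.6 km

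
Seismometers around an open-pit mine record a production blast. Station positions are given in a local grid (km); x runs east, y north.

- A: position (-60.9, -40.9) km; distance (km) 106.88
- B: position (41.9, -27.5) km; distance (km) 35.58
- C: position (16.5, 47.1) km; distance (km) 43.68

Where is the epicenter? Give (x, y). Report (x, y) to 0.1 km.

(34.5, 7.3)

Circle about each station: (x + 60.9)² + (y + 40.9)² = 106.88²; (x − 41.9)² + (y + 27.5)² = 35.58²; (x − 16.5)² + (y − 47.1)² = 43.68².
Subtracting pairs of circle equations eliminates x²+y² and gives linear equations (the radical axes):
205.6 x + 26.8 y = 7287.64
154.8 x + 176.0 y = 6624.43
Solving the 2×2 system: x ≈ 34.5, y ≈ 7.3 km.
Check against A (with the unrounded x, y): √((x + 60.9)²+(y + 40.9)²) = 106.88 ≈ 106.88 km. ✓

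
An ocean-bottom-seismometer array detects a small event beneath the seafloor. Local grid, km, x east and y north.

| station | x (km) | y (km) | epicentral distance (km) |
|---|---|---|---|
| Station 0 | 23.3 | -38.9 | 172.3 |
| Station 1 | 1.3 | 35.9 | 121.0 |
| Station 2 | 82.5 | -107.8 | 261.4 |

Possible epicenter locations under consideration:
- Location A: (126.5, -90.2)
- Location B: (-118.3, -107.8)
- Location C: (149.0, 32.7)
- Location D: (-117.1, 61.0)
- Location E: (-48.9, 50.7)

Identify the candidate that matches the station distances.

Location D

For each candidate, compare |candidate − station| to the reported distance:
Location A: residuals Station 0 57.1, Station 1 56.7, Station 2 214.0 → max 214.0 km
Location B: residuals Station 0 14.8, Station 1 66.0, Station 2 60.6 → max 66.0 km
Location C: residuals Station 0 27.6, Station 1 26.7, Station 2 106.0 → max 106.0 km
Location D: residuals Station 0 0.0, Station 1 0.0, Station 2 0.0 → max 0.0 km
Location E: residuals Station 0 57.2, Station 1 68.7, Station 2 55.5 → max 68.7 km
Only Location D has all residuals ≈ 0.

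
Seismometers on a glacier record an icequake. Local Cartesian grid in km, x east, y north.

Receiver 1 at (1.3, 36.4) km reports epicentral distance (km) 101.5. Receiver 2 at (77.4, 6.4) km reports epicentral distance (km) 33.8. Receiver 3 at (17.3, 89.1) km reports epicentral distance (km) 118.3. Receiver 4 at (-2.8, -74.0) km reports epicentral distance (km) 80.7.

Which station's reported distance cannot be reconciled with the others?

Solve using three stations at a time. Using Receiver 2, Receiver 3, Receiver 4 (subtract circle equations pairwise → linear system) gives (x, y) ≈ (58.7, -21.7).
Distances from that point to each station vs reported:
  Receiver 1: calculated 81.7 vs reported 101.5 → residual 19.8 km
  Receiver 2: calculated 33.8 vs reported 33.8 → residual 0.0 km
  Receiver 3: calculated 118.3 vs reported 118.3 → residual 0.0 km
  Receiver 4: calculated 80.7 vs reported 80.7 → residual 0.0 km
Receiver 2, Receiver 3, Receiver 4 are mutually consistent (residuals ≈ 0); Receiver 1 is off by 19.8 km.

Receiver 1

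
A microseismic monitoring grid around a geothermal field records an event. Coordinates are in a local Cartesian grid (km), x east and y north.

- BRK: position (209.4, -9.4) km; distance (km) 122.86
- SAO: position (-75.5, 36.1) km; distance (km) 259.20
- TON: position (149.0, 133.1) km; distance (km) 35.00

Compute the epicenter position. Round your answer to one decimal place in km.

x ≈ 173.5 km, y ≈ 108.1 km

Circle about each station: (x − 209.4)² + (y + 9.4)² = 122.86²; (x + 75.5)² + (y − 36.1)² = 259.20²; (x − 149.0)² + (y − 133.1)² = 35.00².
Subtracting the BRK equation from the SAO and TON equations removes the quadratic terms:
-569.8 x + 91.0 y = -89023.32
-120.8 x + 285.0 y = 9849.47
Solving the 2×2 system: x ≈ 173.5, y ≈ 108.1 km.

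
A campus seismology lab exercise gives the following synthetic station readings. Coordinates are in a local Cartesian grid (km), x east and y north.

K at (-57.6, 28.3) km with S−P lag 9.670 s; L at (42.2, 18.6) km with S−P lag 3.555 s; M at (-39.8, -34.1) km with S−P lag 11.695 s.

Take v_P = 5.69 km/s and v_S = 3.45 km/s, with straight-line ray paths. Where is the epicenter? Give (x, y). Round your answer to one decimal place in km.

Distance from S−P lag: d = Δt · v_P v_S / (v_P − v_S) = Δt · (5.69·3.45)/(5.69−3.45) ≈ 8.7636·Δt.
So d_K = 84.74, d_L = 31.15, d_M = 102.49 km.
Circle about each station: (x + 57.6)² + (y − 28.3)² = 84.74²; (x − 42.2)² + (y − 18.6)² = 31.15²; (x + 39.8)² + (y + 34.1)² = 102.49².
Subtracting pairs of circle equations eliminates x²+y² and gives linear equations (the radical axes):
199.6 x − 19.4 y = 4218.70
35.6 x − 124.8 y = -4695.13
Solving the 2×2 system: x ≈ 25.5, y ≈ 44.9 km.
Check against K (with the unrounded x, y): √((x + 57.6)²+(y − 28.3)²) = 84.74 ≈ 84.74 km. ✓

25.5 km east, 44.9 km north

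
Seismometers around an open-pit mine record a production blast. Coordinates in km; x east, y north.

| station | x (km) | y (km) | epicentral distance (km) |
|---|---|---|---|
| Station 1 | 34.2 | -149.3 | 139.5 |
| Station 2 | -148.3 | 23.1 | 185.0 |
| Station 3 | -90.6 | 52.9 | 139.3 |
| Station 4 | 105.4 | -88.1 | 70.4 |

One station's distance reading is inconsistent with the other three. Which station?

Station 4

Solve using three stations at a time. Using Station 1, Station 2, Station 3 (subtract circle equations pairwise → linear system) gives (x, y) ≈ (33.7, -9.9).
Distances from that point to each station vs reported:
  Station 1: calculated 139.4 vs reported 139.5 → residual 0.1 km
  Station 2: calculated 185.0 vs reported 185.0 → residual 0.0 km
  Station 3: calculated 139.2 vs reported 139.3 → residual 0.1 km
  Station 4: calculated 106.1 vs reported 70.4 → residual 35.7 km
Station 1, Station 2, Station 3 are mutually consistent (residuals ≈ 0); Station 4 is off by 35.7 km.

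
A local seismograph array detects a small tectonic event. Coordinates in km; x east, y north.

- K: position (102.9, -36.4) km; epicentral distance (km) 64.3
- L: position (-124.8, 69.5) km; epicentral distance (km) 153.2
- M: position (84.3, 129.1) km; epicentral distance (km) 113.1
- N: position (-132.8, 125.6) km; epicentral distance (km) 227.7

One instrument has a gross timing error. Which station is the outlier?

Solve using three stations at a time. Using K, M, N (subtract circle equations pairwise → linear system) gives (x, y) ≈ (67.5, 17.3).
Distances from that point to each station vs reported:
  K: calculated 64.3 vs reported 64.3 → residual 0.0 km
  L: calculated 199.2 vs reported 153.2 → residual 46.0 km
  M: calculated 113.1 vs reported 113.1 → residual 0.0 km
  N: calculated 227.7 vs reported 227.7 → residual 0.0 km
K, M, N are mutually consistent (residuals ≈ 0); L is off by 46.0 km.

L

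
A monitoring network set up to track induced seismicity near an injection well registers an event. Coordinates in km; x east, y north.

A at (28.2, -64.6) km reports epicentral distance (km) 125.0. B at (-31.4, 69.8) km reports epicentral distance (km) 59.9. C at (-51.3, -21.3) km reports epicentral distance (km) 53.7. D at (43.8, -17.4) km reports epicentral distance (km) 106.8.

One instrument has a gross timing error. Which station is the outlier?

Solve using three stations at a time. Using A, C, D (subtract circle equations pairwise → linear system) gives (x, y) ≈ (-50.7, 32.3).
Distances from that point to each station vs reported:
  A: calculated 125.0 vs reported 125.0 → residual 0.0 km
  B: calculated 42.1 vs reported 59.9 → residual 17.8 km
  C: calculated 53.6 vs reported 53.7 → residual 0.1 km
  D: calculated 106.8 vs reported 106.8 → residual 0.0 km
A, C, D are mutually consistent (residuals ≈ 0); B is off by 17.8 km.

B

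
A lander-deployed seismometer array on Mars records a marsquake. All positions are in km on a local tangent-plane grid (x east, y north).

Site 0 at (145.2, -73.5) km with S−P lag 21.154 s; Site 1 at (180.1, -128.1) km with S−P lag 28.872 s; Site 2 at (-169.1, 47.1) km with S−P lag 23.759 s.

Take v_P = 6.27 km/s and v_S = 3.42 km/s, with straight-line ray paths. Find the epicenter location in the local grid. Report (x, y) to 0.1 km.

(2.5, -3.0)

Distance from S−P lag: d = Δt · v_P v_S / (v_P − v_S) = Δt · (6.27·3.42)/(6.27−3.42) ≈ 7.5240·Δt.
So d_Site 0 = 159.16, d_Site 1 = 217.23, d_Site 2 = 178.76 km.
Circle about each station: (x − 145.2)² + (y + 73.5)² = 159.16²; (x − 180.1)² + (y + 128.1)² = 217.23²; (x + 169.1)² + (y − 47.1)² = 178.76².
Subtracting the Site 0 equation from the Site 1 and Site 2 equations removes the quadratic terms:
69.8 x − 109.2 y = 503.36
-628.6 x + 241.2 y = -2295.30
Solving the 2×2 system: x ≈ 2.5, y ≈ -3.0 km.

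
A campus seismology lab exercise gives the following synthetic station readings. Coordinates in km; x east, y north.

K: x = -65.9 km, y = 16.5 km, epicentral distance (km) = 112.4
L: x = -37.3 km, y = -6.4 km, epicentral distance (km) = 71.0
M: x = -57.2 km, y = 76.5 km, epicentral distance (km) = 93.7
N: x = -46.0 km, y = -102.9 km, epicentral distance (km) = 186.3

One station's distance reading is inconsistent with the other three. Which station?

L

Solve using three stations at a time. Using K, M, N (subtract circle equations pairwise → linear system) gives (x, y) ≈ (35.7, 64.5).
Distances from that point to each station vs reported:
  K: calculated 112.4 vs reported 112.4 → residual 0.0 km
  L: calculated 101.8 vs reported 71.0 → residual 30.8 km
  M: calculated 93.7 vs reported 93.7 → residual 0.0 km
  N: calculated 186.3 vs reported 186.3 → residual 0.0 km
K, M, N are mutually consistent (residuals ≈ 0); L is off by 30.8 km.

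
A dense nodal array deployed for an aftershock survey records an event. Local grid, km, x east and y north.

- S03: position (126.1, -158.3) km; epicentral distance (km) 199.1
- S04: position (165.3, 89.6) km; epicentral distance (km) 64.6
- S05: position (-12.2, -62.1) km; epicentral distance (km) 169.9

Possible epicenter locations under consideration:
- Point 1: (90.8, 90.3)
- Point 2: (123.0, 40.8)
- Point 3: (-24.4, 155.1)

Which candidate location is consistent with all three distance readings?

For each candidate, compare |candidate − station| to the reported distance:
Point 1: residuals S03 52.0, S04 9.9, S05 14.0 → max 52.0 km
Point 2: residuals S03 0.0, S04 0.0, S05 0.0 → max 0.0 km
Point 3: residuals S03 148.6, S04 136.1, S05 47.6 → max 148.6 km
Only Point 2 has all residuals ≈ 0.

Point 2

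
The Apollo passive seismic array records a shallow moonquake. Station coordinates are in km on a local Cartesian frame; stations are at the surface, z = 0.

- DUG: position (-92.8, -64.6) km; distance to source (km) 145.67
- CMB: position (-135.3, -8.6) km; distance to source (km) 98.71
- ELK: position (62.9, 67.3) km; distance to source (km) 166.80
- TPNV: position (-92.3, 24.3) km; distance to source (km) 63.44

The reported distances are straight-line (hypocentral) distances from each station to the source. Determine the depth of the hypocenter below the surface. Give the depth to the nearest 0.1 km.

Each station gives a sphere (x−x_i)² + (y−y_i)² + z² = d_i² (stations at z=0).
Subtracting the DUG sphere from CMB and ELK: z² cancels, leaving linear equations in x and y:
-85.0 x + 112.0 y = 17071.13
311.4 x + 263.8 y = -10901.79
Solving: x ≈ -99.902, y ≈ 76.602 km (keep extra digits for the depth step; rounded: -99.9, 76.6).
Then from the DUG sphere: z² = 145.67² − (x + 92.8)² − (y + 64.6)² with x = -99.902, y = 76.602, so z ≈ 35.090 ≈ 35.1 km.

z ≈ 35.1 km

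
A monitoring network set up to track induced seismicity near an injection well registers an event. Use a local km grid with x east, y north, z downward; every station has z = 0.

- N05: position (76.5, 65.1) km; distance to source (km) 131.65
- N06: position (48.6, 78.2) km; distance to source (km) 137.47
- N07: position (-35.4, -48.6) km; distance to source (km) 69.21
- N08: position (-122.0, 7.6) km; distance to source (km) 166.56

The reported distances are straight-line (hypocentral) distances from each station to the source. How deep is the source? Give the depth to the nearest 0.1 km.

Each station gives a sphere (x−x_i)² + (y−y_i)² + z² = d_i² (stations at z=0).
Subtracting the N05 sphere from N06 and N07: z² cancels, leaving linear equations in x and y:
-55.8 x + 26.2 y = -3179.34
-223.8 x − 227.4 y = 6066.56
Solving: x ≈ 30.402, y ≈ -56.599 km (keep extra digits for the depth step; rounded: 30.4, -56.6).
Then from the N05 sphere: z² = 131.65² − (x − 76.5)² − (y − 65.1)² with x = 30.402, y = -56.599, so z ≈ 19.901 ≈ 19.9 km.

19.9 km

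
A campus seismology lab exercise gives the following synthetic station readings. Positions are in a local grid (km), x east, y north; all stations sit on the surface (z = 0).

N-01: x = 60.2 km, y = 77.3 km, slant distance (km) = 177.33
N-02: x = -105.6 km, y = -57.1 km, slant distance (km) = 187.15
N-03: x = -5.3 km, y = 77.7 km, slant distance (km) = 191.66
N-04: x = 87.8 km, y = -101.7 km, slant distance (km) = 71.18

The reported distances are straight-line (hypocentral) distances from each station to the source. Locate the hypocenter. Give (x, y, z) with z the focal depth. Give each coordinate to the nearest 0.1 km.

x ≈ 66.8 km, y ≈ -87.0 km, depth ≈ 66.4 km

Each station gives a sphere (x−x_i)² + (y−y_i)² + z² = d_i² (stations at z=0).
Subtracting the N-01 sphere from N-02 and N-03: z² cancels, leaving linear equations in x and y:
-331.6 x − 268.8 y = 1233.25
-131.0 x + 0.8 y = -8821.58
Solving: x ≈ 66.809, y ≈ -87.006 km (keep extra digits for the depth step; rounded: 66.8, -87.0).
Then from the N-01 sphere: z² = 177.33² − (x − 60.2)² − (y − 77.3)² with x = 66.809, y = -87.006, so z ≈ 66.376 ≈ 66.4 km.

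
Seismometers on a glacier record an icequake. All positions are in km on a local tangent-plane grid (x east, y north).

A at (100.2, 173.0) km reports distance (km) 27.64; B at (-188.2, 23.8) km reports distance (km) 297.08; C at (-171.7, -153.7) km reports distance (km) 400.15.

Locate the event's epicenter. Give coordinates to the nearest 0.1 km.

75.2 km east, 161.2 km north

Circle about each station: (x − 100.2)² + (y − 173.0)² = 27.64²; (x + 188.2)² + (y − 23.8)² = 297.08²; (x + 171.7)² + (y + 153.7)² = 400.15².
Subtracting pairs of circle equations eliminates x²+y² and gives linear equations (the radical axes):
-576.8 x − 298.4 y = -91475.92
-543.8 x − 653.4 y = -146220.51
Solving the 2×2 system: x ≈ 75.2, y ≈ 161.2 km.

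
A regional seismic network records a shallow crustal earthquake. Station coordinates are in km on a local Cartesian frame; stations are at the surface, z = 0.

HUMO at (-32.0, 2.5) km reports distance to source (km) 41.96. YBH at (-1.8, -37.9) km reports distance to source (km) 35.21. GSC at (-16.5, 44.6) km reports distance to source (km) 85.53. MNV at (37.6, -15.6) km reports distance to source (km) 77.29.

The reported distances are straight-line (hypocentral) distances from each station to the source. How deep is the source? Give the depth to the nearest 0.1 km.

z ≈ 9.5 km

Each station gives a sphere (x−x_i)² + (y−y_i)² + z² = d_i² (stations at z=0).
Subtracting the HUMO sphere from YBH and GSC: z² cancels, leaving linear equations in x and y:
60.4 x − 80.8 y = 930.30
31.0 x + 84.2 y = -4323.58
Solving: x ≈ -35.704, y ≈ -38.204 km (keep extra digits for the depth step; rounded: -35.7, -38.2).
Then from the HUMO sphere: z² = 41.96² − (x + 32.0)² − (y − 2.5)² with x = -35.704, y = -38.204, so z ≈ 9.492 ≈ 9.5 km.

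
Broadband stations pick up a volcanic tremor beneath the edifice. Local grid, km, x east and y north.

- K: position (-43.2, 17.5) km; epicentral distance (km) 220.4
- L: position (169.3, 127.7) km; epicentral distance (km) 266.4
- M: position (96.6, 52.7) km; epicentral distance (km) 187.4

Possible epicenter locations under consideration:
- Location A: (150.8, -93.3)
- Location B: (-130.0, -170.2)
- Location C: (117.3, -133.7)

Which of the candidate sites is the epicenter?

For each candidate, compare |candidate − station| to the reported distance:
Location A: residuals K 3.0, L 44.6, M 31.7 → max 44.6 km
Location B: residuals K 13.6, L 155.9, M 130.5 → max 155.9 km
Location C: residuals K 0.1, L 0.1, M 0.1 → max 0.1 km
Only Location C has all residuals ≈ 0.

Location C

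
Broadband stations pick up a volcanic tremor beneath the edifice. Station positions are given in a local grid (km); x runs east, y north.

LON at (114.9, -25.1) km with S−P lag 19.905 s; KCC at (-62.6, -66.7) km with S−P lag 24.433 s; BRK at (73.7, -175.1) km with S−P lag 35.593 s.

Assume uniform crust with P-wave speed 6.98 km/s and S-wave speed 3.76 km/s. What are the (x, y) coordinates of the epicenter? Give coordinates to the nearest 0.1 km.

Distance from S−P lag: d = Δt · v_P v_S / (v_P − v_S) = Δt · (6.98·3.76)/(6.98−3.76) ≈ 8.1506·Δt.
So d_LON = 162.24, d_KCC = 199.14, d_BRK = 290.10 km.
Circle about each station: (x − 114.9)² + (y + 25.1)² = 162.24²; (x + 62.6)² + (y + 66.7)² = 199.14²; (x − 73.7)² + (y + 175.1)² = 290.10².
Subtracting pairs of circle equations eliminates x²+y² and gives linear equations (the radical axes):
-355.0 x − 83.2 y = -18799.29
-82.4 x − 300.0 y = -35576.51
Solving the 2×2 system: x ≈ 26.9, y ≈ 111.2 km.

26.9 km east, 111.2 km north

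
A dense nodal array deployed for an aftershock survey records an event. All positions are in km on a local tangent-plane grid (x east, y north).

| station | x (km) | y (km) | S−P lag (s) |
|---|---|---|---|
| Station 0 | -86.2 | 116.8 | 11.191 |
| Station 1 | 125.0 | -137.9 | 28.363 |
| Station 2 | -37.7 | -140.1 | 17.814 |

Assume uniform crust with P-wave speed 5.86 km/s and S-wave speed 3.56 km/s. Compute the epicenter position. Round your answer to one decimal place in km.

Distance from S−P lag: d = Δt · v_P v_S / (v_P − v_S) = Δt · (5.86·3.56)/(5.86−3.56) ≈ 9.0703·Δt.
So d_Station 0 = 101.51, d_Station 1 = 257.26, d_Station 2 = 161.58 km.
Circle about each station: (x + 86.2)² + (y − 116.8)² = 101.51²; (x − 125.0)² + (y + 137.9)² = 257.26²; (x + 37.7)² + (y + 140.1)² = 161.58².
Subtracting the Station 0 equation from the Station 1 and Station 2 equations removes the quadratic terms:
422.4 x − 509.4 y = -42309.70
97.0 x − 513.8 y = -15827.20
Solving the 2×2 system: x ≈ -81.6, y ≈ 15.4 km.

-81.6 km east, 15.4 km north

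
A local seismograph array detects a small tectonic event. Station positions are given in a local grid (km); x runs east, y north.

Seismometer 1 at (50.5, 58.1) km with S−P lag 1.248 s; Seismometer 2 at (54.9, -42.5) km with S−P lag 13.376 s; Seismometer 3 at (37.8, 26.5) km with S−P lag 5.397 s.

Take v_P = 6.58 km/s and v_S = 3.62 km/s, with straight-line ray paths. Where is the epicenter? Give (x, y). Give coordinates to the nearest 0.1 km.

Distance from S−P lag: d = Δt · v_P v_S / (v_P − v_S) = Δt · (6.58·3.62)/(6.58−3.62) ≈ 8.0472·Δt.
So d_Seismometer 1 = 10.04, d_Seismometer 2 = 107.64, d_Seismometer 3 = 43.43 km.
Circle about each station: (x − 50.5)² + (y − 58.1)² = 10.04²; (x − 54.9)² + (y + 42.5)² = 107.64²; (x − 37.8)² + (y − 26.5)² = 43.43².
Subtracting the Seismometer 1 equation from the Seismometer 2 and Seismometer 3 equations removes the quadratic terms:
8.8 x − 201.2 y = -12591.17
-25.4 x − 63.2 y = -5580.13
Solving the 2×2 system: x ≈ 57.7, y ≈ 65.1 km.
Check against Seismometer 1 (with the unrounded x, y): √((x − 50.5)²+(y − 58.1)²) = 10.04 ≈ 10.04 km. ✓

x ≈ 57.7 km, y ≈ 65.1 km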